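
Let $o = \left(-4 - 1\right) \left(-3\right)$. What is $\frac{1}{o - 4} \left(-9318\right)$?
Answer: $- \frac{9318}{11} \approx -847.09$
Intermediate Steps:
$o = 15$ ($o = \left(-5\right) \left(-3\right) = 15$)
$\frac{1}{o - 4} \left(-9318\right) = \frac{1}{15 - 4} \left(-9318\right) = \frac{1}{11} \left(-9318\right) = - \frac{9318}{11}$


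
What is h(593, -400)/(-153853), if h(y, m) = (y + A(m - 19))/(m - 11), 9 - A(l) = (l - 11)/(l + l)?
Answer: 252023/26494871277 ≈ 9.5121e-6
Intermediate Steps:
A(l) = 9 - (-11 + l)/(2*l) (A(l) = 9 - (l - 11)/(l + l) = 9 - (-11 + l)/(2*l))
h(y, m) = (y + (-312 + 17*m)/(2*(-19 + m)))/(-11 + m) (h(y, m) = (y + (11 + 17*(m - 19))/(2*(m - 19)))/(m - 11) = (y + (11 + 17*(-19 + m))/(2*(-19 + m)))/(-11 + m) = (y + (11 + (-323 + 17*m))/(2*(-19 + m)))/(-11 + m) = (y + (-312 + 17*m)/(2*(-19 + m)))/(-11 + m))
h(593, -400)/(-153853) = ((-156 + (17/2)*(-400) + 593*(-19 - 400))/((-19 - 400)*(-11 - 400)))/(-153853) = ((-156 - 3400 + 593*(-419))/(-419*(-411)))*(-1/153853) = -1/419*(-1/411)*(-156 - 3400 - 248467)*(-1/153853) = -1/419*(-1/411)*(-252023)*(-1/153853) = -252023/172209*(-1/153853) = 252023/26494871277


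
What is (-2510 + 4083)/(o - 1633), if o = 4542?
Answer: 1573/2909 ≈ 0.54074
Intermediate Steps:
(-2510 + 4083)/(o - 1633) = (-2510 + 4083)/(4542 - 1633) = 1573/2909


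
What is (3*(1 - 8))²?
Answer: 441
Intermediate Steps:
(3*(1 - 8))² = (3*(-7))² = (-21)² = 441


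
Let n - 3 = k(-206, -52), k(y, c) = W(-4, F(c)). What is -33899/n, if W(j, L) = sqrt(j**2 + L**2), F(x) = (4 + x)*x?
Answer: 101697/6230023 - 135596*sqrt(389377)/6230023 ≈ -13.565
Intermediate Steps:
F(x) = x*(4 + x)
W(j, L) = sqrt(L**2 + j**2)
k(y, c) = sqrt(16 + c**2*(4 + c)**2) (k(y, c) = sqrt((c*(4 + c))**2 + (-4)**2) = sqrt(c**2*(4 + c)**2 + 16) = sqrt(16 + c**2*(4 + c)**2))
n = 3 + 4*sqrt(389377) (n = 3 + sqrt(16 + (-52)**2*(4 - 52)**2) = 3 + sqrt(16 + 2704*(-48)**2) = 3 + sqrt(16 + 2704*2304) = 3 + sqrt(16 + 6230016) = 3 + sqrt(6230032) = 3 + 4*sqrt(389377) ≈ 2499.0)
-33899/n = -33899/(3 + 4*sqrt(389377))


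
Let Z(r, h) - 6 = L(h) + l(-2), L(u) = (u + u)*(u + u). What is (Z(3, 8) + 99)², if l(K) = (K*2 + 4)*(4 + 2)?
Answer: 130321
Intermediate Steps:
l(K) = 24 + 12*K (l(K) = (2*K + 4)*6 = (4 + 2*K)*6 = 24 + 12*K)
L(u) = 4*u² (L(u) = (2*u)*(2*u) = 4*u²)
Z(r, h) = 6 + 4*h² (Z(r, h) = 6 + (4*h² + (24 + 12*(-2))) = 6 + (4*h² + (24 - 24)) = 6 + (4*h² + 0) = 6 + 4*h²)
(Z(3, 8) + 99)² = ((6 + 4*8²) + 99)² = ((6 + 4*64) + 99)² = ((6 + 256) + 99)² = (262 + 99)² = 361² = 130321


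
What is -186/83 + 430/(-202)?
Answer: -36631/8383 ≈ -4.3697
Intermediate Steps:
-186/83 + 430/(-202) = -186*1/83 + 430*(-1/202) = -186/83 - 215/101 = -36631/8383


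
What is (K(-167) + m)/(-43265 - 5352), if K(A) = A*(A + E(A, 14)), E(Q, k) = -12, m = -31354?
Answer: 1461/48617 ≈ 0.030051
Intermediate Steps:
K(A) = A*(-12 + A) (K(A) = A*(A - 12) = A*(-12 + A))
(K(-167) + m)/(-43265 - 5352) = (-167*(-12 - 167) - 31354)/(-43265 - 5352) = (-167*(-179) - 31354)/(-48617) = (29893 - 31354)*(-1/48617) = -1461*(-1/48617) = 1461/48617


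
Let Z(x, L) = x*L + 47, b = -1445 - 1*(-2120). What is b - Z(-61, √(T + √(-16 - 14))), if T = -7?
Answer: 628 + 61*√(-7 + I*√30) ≈ 687.27 + 171.93*I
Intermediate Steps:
b = 675 (b = -1445 + 2120 = 675)
Z(x, L) = 47 + L*x (Z(x, L) = L*x + 47 = 47 + L*x)
b - Z(-61, √(T + √(-16 - 14))) = 675 - (47 + √(-7 + √(-16 - 14))*(-61)) = 675 - (47 + √(-7 + √(-30))*(-61)) = 675 - (47 + √(-7 + I*√30)*(-61)) = 675 - (47 - 61*√(-7 + I*√30)) = 675 + (-47 + 61*√(-7 + I*√30)) = 628 + 61*√(-7 + I*√30)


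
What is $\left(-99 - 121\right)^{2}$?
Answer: $48400$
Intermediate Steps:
$\left(-99 - 121\right)^{2} = \left(-220\right)^{2} = 48400$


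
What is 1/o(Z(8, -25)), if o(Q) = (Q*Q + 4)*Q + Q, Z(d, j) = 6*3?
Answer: 1/5922 ≈ 0.00016886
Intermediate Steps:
Z(d, j) = 18
o(Q) = Q + Q*(4 + Q²) (o(Q) = (Q² + 4)*Q + Q = (4 + Q²)*Q + Q = Q*(4 + Q²) + Q = Q + Q*(4 + Q²))
1/o(Z(8, -25)) = 1/(18*(5 + 18²)) = 1/(18*(5 + 324)) = 1/(18*329) = 1/5922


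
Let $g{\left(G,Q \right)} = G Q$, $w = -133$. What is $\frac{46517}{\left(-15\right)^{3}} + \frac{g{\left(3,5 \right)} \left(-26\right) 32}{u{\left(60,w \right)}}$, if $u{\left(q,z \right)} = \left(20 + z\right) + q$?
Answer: $\frac{39654599}{178875} \approx 221.69$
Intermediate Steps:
$u{\left(q,z \right)} = 20 + q + z$
$\frac{46517}{\left(-15\right)^{3}} + \frac{g{\left(3,5 \right)} \left(-26\right) 32}{u{\left(60,w \right)}} = \frac{46517}{\left(-15\right)^{3}} + \frac{3 \cdot 5 \left(-26\right) 32}{20 + 60 - 133} = \frac{46517}{-3375} + \frac{15 \left(-26\right) 32}{-53} = 46517 \left(- \frac{1}{3375}\right) + \left(-390\right) 32 \left(- \frac{1}{53}\right) = - \frac{46517}{3375} - - \frac{12480}{53} = - \frac{46517}{3375} + \frac{12480}{53} = \frac{39654599}{178875}$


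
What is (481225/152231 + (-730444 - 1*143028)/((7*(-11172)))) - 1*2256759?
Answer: -6716677578752296/2976268281 ≈ -2.2567e+6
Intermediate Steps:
(481225/152231 + (-730444 - 1*143028)/((7*(-11172)))) - 1*2256759 = (481225*(1/152231) + (-730444 - 143028)/(-78204)) - 2256759 = (481225/152231 - 873472*(-1/78204)) - 2256759 = (481225/152231 + 218368/19551) - 2256759 = 42650808983/2976268281 - 2256759 = -6716677578752296/2976268281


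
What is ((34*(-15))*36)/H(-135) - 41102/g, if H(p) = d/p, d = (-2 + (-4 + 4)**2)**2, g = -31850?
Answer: 9867946801/15925 ≈ 6.1965e+5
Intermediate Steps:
d = 4 (d = (-2 + 0**2)**2 = (-2 + 0)**2 = (-2)**2 = 4)
H(p) = 4/p
((34*(-15))*36)/H(-135) - 41102/g = ((34*(-15))*36)/((4/(-135))) - 41102/(-31850) = (-510*36)/((4*(-1/135))) - 41102*(-1/31850) = -18360/(-4/135) + 20551/15925 = -18360*(-135/4) + 20551/15925 = 619650 + 20551/15925 = 9867946801/15925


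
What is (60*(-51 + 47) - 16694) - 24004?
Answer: -40938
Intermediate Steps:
(60*(-51 + 47) - 16694) - 24004 = (60*(-4) - 16694) - 24004 = (-240 - 16694) - 24004 = -16934 - 24004 = -40938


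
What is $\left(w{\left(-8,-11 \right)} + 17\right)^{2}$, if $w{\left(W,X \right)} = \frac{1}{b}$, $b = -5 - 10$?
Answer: $\frac{64516}{225} \approx 286.74$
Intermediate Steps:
$b = -15$ ($b = -5 - 10 = -15$)
$w{\left(W,X \right)} = - \frac{1}{15}$ ($w{\left(W,X \right)} = \frac{1}{-15} = - \frac{1}{15}$)
$\left(w{\left(-8,-11 \right)} + 17\right)^{2} = \left(- \frac{1}{15} + 17\right)^{2} = \left(\frac{254}{15}\right)^{2} = \frac{64516}{225}$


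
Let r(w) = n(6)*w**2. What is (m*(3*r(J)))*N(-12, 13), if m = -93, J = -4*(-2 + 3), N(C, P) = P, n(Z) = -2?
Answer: 116064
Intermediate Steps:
J = -4 (J = -4*1 = -4)
r(w) = -2*w**2
(m*(3*r(J)))*N(-12, 13) = -279*(-2*(-4)**2)*13 = -279*(-2*16)*13 = -279*(-32)*13 = -93*(-96)*13 = 8928*13 = 116064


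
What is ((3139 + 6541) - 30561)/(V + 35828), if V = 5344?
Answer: -20881/41172 ≈ -0.50716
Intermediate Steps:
((3139 + 6541) - 30561)/(V + 35828) = ((3139 + 6541) - 30561)/(5344 + 35828) = (9680 - 30561)/41172 = -20881*1/41172 = -20881/41172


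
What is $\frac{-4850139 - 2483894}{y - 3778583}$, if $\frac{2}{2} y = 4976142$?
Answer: $- \frac{7334033}{1197559} \approx -6.1242$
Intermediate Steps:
$y = 4976142$
$\frac{-4850139 - 2483894}{y - 3778583} = \frac{-4850139 - 2483894}{4976142 - 3778583} = - \frac{7334033}{1197559}$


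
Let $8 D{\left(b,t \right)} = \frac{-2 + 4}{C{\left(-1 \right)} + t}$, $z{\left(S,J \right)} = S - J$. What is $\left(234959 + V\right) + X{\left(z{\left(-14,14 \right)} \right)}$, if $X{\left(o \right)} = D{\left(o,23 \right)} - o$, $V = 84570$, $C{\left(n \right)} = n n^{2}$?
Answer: $\frac{28121017}{88} \approx 3.1956 \cdot 10^{5}$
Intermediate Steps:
$C{\left(n \right)} = n^{3}$
$D{\left(b,t \right)} = \frac{1}{4 \left(-1 + t\right)}$ ($D{\left(b,t \right)} = \frac{\left(-2 + 4\right) \frac{1}{\left(-1\right)^{3} + t}}{8} = \frac{2 \frac{1}{-1 + t}}{8} = \frac{1}{4 \left(-1 + t\right)}$)
$X{\left(o \right)} = \frac{1}{88} - o$ ($X{\left(o \right)} = \frac{1}{4 \left(-1 + 23\right)} - o = \frac{1}{4 \cdot 22} - o = \frac{1}{4} \cdot \frac{1}{22} - o = \frac{1}{88} - o$)
$\left(234959 + V\right) + X{\left(z{\left(-14,14 \right)} \right)} = \left(234959 + 84570\right) + \left(\frac{1}{88} - \left(-14 - 14\right)\right) = 319529 + \left(\frac{1}{88} - \left(-14 - 14\right)\right) = 319529 + \left(\frac{1}{88} - -28\right) = 319529 + \left(\frac{1}{88} + 28\right) = 319529 + \frac{2465}{88} = \frac{28121017}{88}$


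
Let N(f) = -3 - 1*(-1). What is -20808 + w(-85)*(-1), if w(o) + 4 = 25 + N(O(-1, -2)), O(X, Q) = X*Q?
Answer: -20827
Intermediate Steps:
O(X, Q) = Q*X
N(f) = -2 (N(f) = -3 + 1 = -2)
w(o) = 19 (w(o) = -4 + (25 - 2) = -4 + 23 = 19)
-20808 + w(-85)*(-1) = -20808 + 19*(-1) = -20808 - 19 = -20827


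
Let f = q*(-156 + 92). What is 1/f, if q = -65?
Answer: 1/4160 ≈ 0.00024038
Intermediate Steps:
f = 4160 (f = -65*(-156 + 92) = -65*(-64) = 4160)
1/f = 1/4160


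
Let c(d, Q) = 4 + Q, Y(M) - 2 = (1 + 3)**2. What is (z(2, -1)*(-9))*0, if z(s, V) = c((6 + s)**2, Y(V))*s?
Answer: 0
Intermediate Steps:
Y(M) = 18 (Y(M) = 2 + (1 + 3)**2 = 2 + 4**2 = 2 + 16 = 18)
z(s, V) = 22*s (z(s, V) = (4 + 18)*s = 22*s)
(z(2, -1)*(-9))*0 = ((22*2)*(-9))*0 = (44*(-9))*0 = -396*0 = 0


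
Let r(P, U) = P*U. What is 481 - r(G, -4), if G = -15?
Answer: 421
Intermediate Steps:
481 - r(G, -4) = 481 - (-15)*(-4) = 481 - 1*60 = 481 - 60 = 421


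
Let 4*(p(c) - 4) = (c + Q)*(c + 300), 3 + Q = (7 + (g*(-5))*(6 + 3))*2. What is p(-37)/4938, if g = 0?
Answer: -1137/3292 ≈ -0.34538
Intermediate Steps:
Q = 11 (Q = -3 + (7 + (0*(-5))*(6 + 3))*2 = -3 + (7 + 0*9)*2 = -3 + (7 + 0)*2 = -3 + 7*2 = -3 + 14 = 11)
p(c) = 4 + (11 + c)*(300 + c)/4 (p(c) = 4 + ((c + 11)*(c + 300))/4 = 4 + ((11 + c)*(300 + c))/4 = 4 + (11 + c)*(300 + c)/4)
p(-37)/4938 = (829 + (¼)*(-37)² + (311/4)*(-37))/4938 = (829 + (¼)*1369 - 11507/4)*(1/4938) = (829 + 1369/4 - 11507/4)*(1/4938) = -3411/2*1/4938 = -1137/3292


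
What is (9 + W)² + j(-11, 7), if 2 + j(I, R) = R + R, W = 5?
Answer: 208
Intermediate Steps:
j(I, R) = -2 + 2*R (j(I, R) = -2 + (R + R) = -2 + 2*R)
(9 + W)² + j(-11, 7) = (9 + 5)² + (-2 + 2*7) = 14² + (-2 + 14) = 196 + 12 = 208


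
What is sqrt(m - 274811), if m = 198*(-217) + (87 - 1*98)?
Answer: 2*I*sqrt(79447) ≈ 563.73*I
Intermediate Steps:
m = -42977 (m = -42966 + (87 - 98) = -42966 - 11 = -42977)
sqrt(m - 274811) = sqrt(-42977 - 274811) = sqrt(-317788) = 2*I*sqrt(79447)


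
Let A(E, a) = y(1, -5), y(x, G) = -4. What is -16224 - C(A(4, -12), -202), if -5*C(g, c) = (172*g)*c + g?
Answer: 57852/5 ≈ 11570.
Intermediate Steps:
A(E, a) = -4
C(g, c) = -g/5 - 172*c*g/5 (C(g, c) = -((172*g)*c + g)/5 = -(172*c*g + g)/5 = -(g + 172*c*g)/5 = -g/5 - 172*c*g/5)
-16224 - C(A(4, -12), -202) = -16224 - (-1)*(-4)*(1 + 172*(-202))/5 = -16224 - (-1)*(-4)*(1 - 34744)/5 = -16224 - (-1)*(-4)*(-34743)/5 = -16224 - 1*(-138972/5) = -16224 + 138972/5 = 57852/5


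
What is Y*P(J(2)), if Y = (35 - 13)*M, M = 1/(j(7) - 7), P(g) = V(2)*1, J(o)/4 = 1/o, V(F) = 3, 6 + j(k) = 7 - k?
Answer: -66/13 ≈ -5.0769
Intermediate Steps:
j(k) = 1 - k (j(k) = -6 + (7 - k) = 1 - k)
J(o) = 4/o
P(g) = 3 (P(g) = 3*1 = 3)
M = -1/13 (M = 1/((1 - 1*7) - 7) = 1/((1 - 7) - 7) = 1/(-6 - 7) = 1/(-13) = -1/13 ≈ -0.076923)
Y = -22/13 (Y = (35 - 13)*(-1/13) = 22*(-1/13) = -22/13 ≈ -1.6923)
Y*P(J(2)) = -22/13*3 = -66/13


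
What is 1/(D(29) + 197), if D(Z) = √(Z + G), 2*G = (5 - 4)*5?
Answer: 394/77555 - 3*√14/77555 ≈ 0.0049355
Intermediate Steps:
G = 5/2 (G = ((5 - 4)*5)/2 = (1*5)/2 = (½)*5 = 5/2 ≈ 2.5000)
D(Z) = √(5/2 + Z) (D(Z) = √(Z + 5/2) = √(5/2 + Z))
1/(D(29) + 197) = 1/(√(10 + 4*29)/2 + 197) = 1/(√(10 + 116)/2 + 197) = 1/(√126/2 + 197) = 1/((3*√14)/2 + 197) = 1/(3*√14/2 + 197) = 1/(197 + 3*√14/2)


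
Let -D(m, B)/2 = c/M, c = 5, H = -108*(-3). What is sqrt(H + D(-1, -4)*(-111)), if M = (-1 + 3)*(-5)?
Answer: sqrt(213) ≈ 14.595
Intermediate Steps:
H = 324
M = -10 (M = 2*(-5) = -10)
D(m, B) = 1 (D(m, B) = -10/(-10) = -10*(-1)/10 = -2*(-1/2) = 1)
sqrt(H + D(-1, -4)*(-111)) = sqrt(324 + 1*(-111)) = sqrt(324 - 111) = sqrt(213)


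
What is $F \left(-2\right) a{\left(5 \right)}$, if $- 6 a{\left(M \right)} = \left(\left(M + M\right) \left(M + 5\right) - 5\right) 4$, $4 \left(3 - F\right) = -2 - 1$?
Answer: $475$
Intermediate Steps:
$F = \frac{15}{4}$ ($F = 3 - \frac{-2 - 1}{4} = 3 - - \frac{3}{4} = 3 + \frac{3}{4} = \frac{15}{4} \approx 3.75$)
$a{\left(M \right)} = \frac{10}{3} - \frac{4 M \left(5 + M\right)}{3}$ ($a{\left(M \right)} = - \frac{\left(\left(M + M\right) \left(M + 5\right) - 5\right) 4}{6} = - \frac{\left(2 M \left(5 + M\right) - 5\right) 4}{6} = - \frac{\left(-5 + 2 M \left(5 + M\right)\right) 4}{6} = - \frac{-20 + 8 M \left(5 + M\right)}{6} = \frac{10}{3} - \frac{4 M \left(5 + M\right)}{3}$)
$F \left(-2\right) a{\left(5 \right)} = \frac{15}{4} \left(-2\right) \left(\frac{10}{3} - \frac{100}{3} - \frac{4 \cdot 5^{2}}{3}\right) = - \frac{15 \left(\frac{10}{3} - \frac{100}{3} - \frac{100}{3}\right)}{2} = \left(- \frac{15}{2}\right) \left(- \frac{190}{3}\right) = 475$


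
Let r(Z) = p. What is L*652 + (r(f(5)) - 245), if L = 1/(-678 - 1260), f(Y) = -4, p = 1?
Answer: -236762/969 ≈ -244.34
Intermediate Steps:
r(Z) = 1
L = -1/1938 (L = 1/(-1938) = -1/1938 ≈ -0.00051600)
L*652 + (r(f(5)) - 245) = -1/1938*652 + (1 - 245) = -326/969 - 244 = -236762/969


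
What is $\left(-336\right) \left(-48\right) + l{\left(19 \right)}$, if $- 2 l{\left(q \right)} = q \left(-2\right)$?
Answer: $16147$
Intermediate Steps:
$l{\left(q \right)} = q$ ($l{\left(q \right)} = - \frac{q \left(-2\right)}{2} = - \frac{\left(-2\right) q}{2} = q$)
$\left(-336\right) \left(-48\right) + l{\left(19 \right)} = \left(-336\right) \left(-48\right) + 19 = 16128 + 19 = 16147$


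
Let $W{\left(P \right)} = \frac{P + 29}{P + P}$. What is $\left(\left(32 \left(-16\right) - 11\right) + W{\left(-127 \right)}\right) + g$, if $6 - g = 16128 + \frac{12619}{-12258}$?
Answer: $- \frac{25910166815}{1556766} \approx -16644.0$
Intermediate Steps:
$W{\left(P \right)} = \frac{29 + P}{2 P}$
$g = - \frac{197610857}{12258}$ ($g = 6 - \left(16128 + \frac{12619}{-12258}\right) = 6 - \left(16128 + 12619 \left(- \frac{1}{12258}\right)\right) = 6 - \left(16128 - \frac{12619}{12258}\right) = 6 - \frac{197684405}{12258} = - \frac{197610857}{12258} \approx -16121.0$)
$\left(\left(32 \left(-16\right) - 11\right) + W{\left(-127 \right)}\right) + g = \left(\left(32 \left(-16\right) - 11\right) + \frac{29 - 127}{2 \left(-127\right)}\right) - \frac{197610857}{12258} = \left(\left(-512 - 11\right) + \frac{1}{2} \left(- \frac{1}{127}\right) \left(-98\right)\right) - \frac{197610857}{12258} = \left(-523 + \frac{49}{127}\right) - \frac{197610857}{12258} = - \frac{66372}{127} - \frac{197610857}{12258} = - \frac{25910166815}{1556766}$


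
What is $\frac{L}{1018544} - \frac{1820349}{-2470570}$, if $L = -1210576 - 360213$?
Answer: $- \frac{1013319313937}{1258192125040} \approx -0.80538$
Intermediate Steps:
$L = -1570789$ ($L = -1210576 - 360213 = -1570789$)
$\frac{L}{1018544} - \frac{1820349}{-2470570} = - \frac{1570789}{1018544} - \frac{1820349}{-2470570} = \left(-1570789\right) \frac{1}{1018544} - - \frac{1820349}{2470570} = - \frac{1570789}{1018544} + \frac{1820349}{2470570} = - \frac{1013319313937}{1258192125040}$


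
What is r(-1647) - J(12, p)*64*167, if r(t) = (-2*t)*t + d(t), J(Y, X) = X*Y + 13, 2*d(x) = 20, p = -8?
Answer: -4538104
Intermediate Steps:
d(x) = 10 (d(x) = (1/2)*20 = 10)
J(Y, X) = 13 + X*Y
r(t) = 10 - 2*t**2 (r(t) = (-2*t)*t + 10 = -2*t**2 + 10 = 10 - 2*t**2)
r(-1647) - J(12, p)*64*167 = (10 - 2*(-1647)**2) - (13 - 8*12)*64*167 = (10 - 2*2712609) - (13 - 96)*64*167 = (10 - 5425218) - (-83*64)*167 = -5425208 - (-5312)*167 = -5425208 - 1*(-887104) = -5425208 + 887104 = -4538104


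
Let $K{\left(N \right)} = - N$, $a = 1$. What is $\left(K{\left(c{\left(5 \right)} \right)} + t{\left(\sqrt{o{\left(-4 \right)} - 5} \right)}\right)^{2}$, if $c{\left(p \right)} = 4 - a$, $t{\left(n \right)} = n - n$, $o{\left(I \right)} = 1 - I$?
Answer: $9$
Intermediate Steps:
$t{\left(n \right)} = 0$
$c{\left(p \right)} = 3$ ($c{\left(p \right)} = 4 - 1 = 3$)
$\left(K{\left(c{\left(5 \right)} \right)} + t{\left(\sqrt{o{\left(-4 \right)} - 5} \right)}\right)^{2} = \left(\left(-1\right) 3 + 0\right)^{2} = \left(-3 + 0\right)^{2} = \left(-3\right)^{2} = 9$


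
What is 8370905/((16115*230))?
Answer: 1674181/741290 ≈ 2.2585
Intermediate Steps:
8370905/((16115*230)) = 8370905/3706450 = 8370905*(1/3706450) = 1674181/741290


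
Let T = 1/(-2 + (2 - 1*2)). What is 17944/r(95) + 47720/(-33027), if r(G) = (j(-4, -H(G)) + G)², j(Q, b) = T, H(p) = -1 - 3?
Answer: 221979944/393252489 ≈ 0.56447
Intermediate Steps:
H(p) = -4
T = -½ (T = 1/(-2 + (2 - 2)) = 1/(-2 + 0) = 1/(-2) = -½ ≈ -0.50000)
j(Q, b) = -½
r(G) = (-½ + G)²
17944/r(95) + 47720/(-33027) = 17944/(((-1 + 2*95)²/4)) + 47720/(-33027) = 17944/(((-1 + 190)²/4)) + 47720*(-1/33027) = 17944/(((¼)*189²)) - 47720/33027 = 17944/(((¼)*35721)) - 47720/33027 = 17944/(35721/4) - 47720/33027 = 17944*(4/35721) - 47720/33027 = 71776/35721 - 47720/33027 = 221979944/393252489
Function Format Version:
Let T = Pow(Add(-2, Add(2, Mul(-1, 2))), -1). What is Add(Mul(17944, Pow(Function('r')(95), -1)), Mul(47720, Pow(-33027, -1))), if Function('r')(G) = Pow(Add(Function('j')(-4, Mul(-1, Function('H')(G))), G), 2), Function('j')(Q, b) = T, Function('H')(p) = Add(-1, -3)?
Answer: Rational(221979944, 393252489) ≈ 0.56447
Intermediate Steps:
Function('H')(p) = -4
T = Rational(-1, 2) (T = Pow(Add(-2, Add(2, -2)), -1) = Pow(Add(-2, 0), -1) = Pow(-2, -1) = Rational(-1, 2) ≈ -0.50000)
Function('j')(Q, b) = Rational(-1, 2)
Function('r')(G) = Pow(Add(Rational(-1, 2), G), 2)
Add(Mul(17944, Pow(Function('r')(95), -1)), Mul(47720, Pow(-33027, -1))) = Add(Mul(17944, Pow(Mul(Rational(1, 4), Pow(Add(-1, Mul(2, 95)), 2)), -1)), Mul(47720, Pow(-33027, -1))) = Add(Mul(17944, Pow(Mul(Rational(1, 4), Pow(Add(-1, 190), 2)), -1)), Mul(47720, Rational(-1, 33027))) = Add(Mul(17944, Pow(Mul(Rational(1, 4), Pow(189, 2)), -1)), Rational(-47720, 33027)) = Add(Mul(17944, Pow(Mul(Rational(1, 4), 35721), -1)), Rational(-47720, 33027)) = Add(Mul(17944, Pow(Rational(35721, 4), -1)), Rational(-47720, 33027)) = Add(Mul(17944, Rational(4, 35721)), Rational(-47720, 33027)) = Add(Rational(71776, 35721), Rational(-47720, 33027)) = Rational(221979944, 393252489)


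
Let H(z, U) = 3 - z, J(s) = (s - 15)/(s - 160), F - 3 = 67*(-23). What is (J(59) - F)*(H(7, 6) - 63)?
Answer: -10404698/101 ≈ -1.0302e+5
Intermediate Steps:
F = -1538 (F = 3 + 67*(-23) = 3 - 1541 = -1538)
J(s) = (-15 + s)/(-160 + s)
(J(59) - F)*(H(7, 6) - 63) = ((-15 + 59)/(-160 + 59) - 1*(-1538))*((3 - 1*7) - 63) = (44/(-101) + 1538)*((3 - 7) - 63) = (-1/101*44 + 1538)*(-4 - 63) = (-44/101 + 1538)*(-67) = (155294/101)*(-67) = -10404698/101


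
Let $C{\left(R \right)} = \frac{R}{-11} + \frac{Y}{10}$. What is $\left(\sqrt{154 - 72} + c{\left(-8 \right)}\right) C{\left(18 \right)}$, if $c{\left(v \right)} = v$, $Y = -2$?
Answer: $\frac{808}{55} - \frac{101 \sqrt{82}}{55} \approx -1.9381$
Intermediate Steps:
$C{\left(R \right)} = - \frac{1}{5} - \frac{R}{11}$ ($C{\left(R \right)} = \frac{R}{-11} - \frac{2}{10} = R \left(- \frac{1}{11}\right) - \frac{1}{5} = - \frac{R}{11} - \frac{1}{5} = - \frac{1}{5} - \frac{R}{11}$)
$\left(\sqrt{154 - 72} + c{\left(-8 \right)}\right) C{\left(18 \right)} = \left(\sqrt{154 - 72} - 8\right) \left(- \frac{1}{5} - \frac{18}{11}\right) = \left(\sqrt{82} - 8\right) \left(- \frac{1}{5} - \frac{18}{11}\right) = \left(-8 + \sqrt{82}\right) \left(- \frac{101}{55}\right) = \frac{808}{55} - \frac{101 \sqrt{82}}{55}$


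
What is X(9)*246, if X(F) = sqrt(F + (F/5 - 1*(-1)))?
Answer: 246*sqrt(295)/5 ≈ 845.04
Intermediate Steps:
X(F) = sqrt(1 + 6*F/5) (X(F) = sqrt(F + (F*(1/5) + 1)) = sqrt(F + (F/5 + 1)) = sqrt(F + (1 + F/5)) = sqrt(1 + 6*F/5))
X(9)*246 = (sqrt(25 + 30*9)/5)*246 = (sqrt(25 + 270)/5)*246 = (sqrt(295)/5)*246 = 246*sqrt(295)/5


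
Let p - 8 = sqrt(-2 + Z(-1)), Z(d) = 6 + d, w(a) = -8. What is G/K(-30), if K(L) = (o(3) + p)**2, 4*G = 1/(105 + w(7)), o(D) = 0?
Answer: 67/1443748 - 4*sqrt(3)/360937 ≈ 2.7212e-5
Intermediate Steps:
G = 1/388 (G = 1/(4*(105 - 8)) = (1/4)/97 = (1/4)*(1/97) = 1/388 ≈ 0.0025773)
p = 8 + sqrt(3) (p = 8 + sqrt(-2 + (6 - 1)) = 8 + sqrt(-2 + 5) = 8 + sqrt(3) ≈ 9.7321)
K(L) = (8 + sqrt(3))**2 (K(L) = (0 + (8 + sqrt(3)))**2 = (8 + sqrt(3))**2)
G/K(-30) = 1/(388*((8 + sqrt(3))**2)) = 1/(388*(8 + sqrt(3))**2)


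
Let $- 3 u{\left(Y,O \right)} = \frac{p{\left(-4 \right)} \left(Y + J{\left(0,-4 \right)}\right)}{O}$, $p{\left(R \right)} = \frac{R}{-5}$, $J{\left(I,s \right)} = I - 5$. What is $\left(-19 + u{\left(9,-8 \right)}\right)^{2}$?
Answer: $\frac{80089}{225} \approx 355.95$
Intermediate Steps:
$J{\left(I,s \right)} = -5 + I$ ($J{\left(I,s \right)} = I - 5 = -5 + I$)
$p{\left(R \right)} = - \frac{R}{5}$ ($p{\left(R \right)} = R \left(- \frac{1}{5}\right) = - \frac{R}{5}$)
$u{\left(Y,O \right)} = - \frac{-4 + \frac{4 Y}{5}}{3 O}$ ($u{\left(Y,O \right)} = - \frac{\left(- \frac{1}{5}\right) \left(-4\right) \left(Y + \left(-5 + 0\right)\right) \frac{1}{O}}{3} = - \frac{\frac{4 \left(Y - 5\right)}{5} \frac{1}{O}}{3} = - \frac{\frac{4 \left(-5 + Y\right)}{5} \frac{1}{O}}{3} = - \frac{\left(-4 + \frac{4 Y}{5}\right) \frac{1}{O}}{3} = - \frac{\frac{1}{O} \left(-4 + \frac{4 Y}{5}\right)}{3} = - \frac{-4 + \frac{4 Y}{5}}{3 O}$)
$\left(-19 + u{\left(9,-8 \right)}\right)^{2} = \left(-19 + \frac{4 \left(5 - 9\right)}{15 \left(-8\right)}\right)^{2} = \left(-19 + \frac{4}{15} \left(- \frac{1}{8}\right) \left(5 - 9\right)\right)^{2} = \left(-19 + \frac{4}{15} \left(- \frac{1}{8}\right) \left(-4\right)\right)^{2} = \left(-19 + \frac{2}{15}\right)^{2} = \left(- \frac{283}{15}\right)^{2} = \frac{80089}{225}$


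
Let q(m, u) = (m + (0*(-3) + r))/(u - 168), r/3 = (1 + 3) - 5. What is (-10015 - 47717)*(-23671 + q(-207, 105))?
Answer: 1366381732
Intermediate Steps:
r = -3 (r = 3*((1 + 3) - 5) = 3*(4 - 5) = 3*(-1) = -3)
q(m, u) = (-3 + m)/(-168 + u) (q(m, u) = (m + (0*(-3) - 3))/(u - 168) = (m + (0 - 3))/(-168 + u) = (m - 3)/(-168 + u) = (-3 + m)/(-168 + u))
(-10015 - 47717)*(-23671 + q(-207, 105)) = (-10015 - 47717)*(-23671 + (-3 - 207)/(-168 + 105)) = -57732*(-23671 - 210/(-63)) = -57732*(-23671 - 1/63*(-210)) = -57732*(-23671 + 10/3) = -57732*(-71003/3) = 1366381732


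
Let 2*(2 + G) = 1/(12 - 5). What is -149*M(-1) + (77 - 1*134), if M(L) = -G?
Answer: -4821/14 ≈ -344.36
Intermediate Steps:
G = -27/14 (G = -2 + 1/(2*(12 - 5)) = -2 + (½)/7 = -2 + (½)*(⅐) = -2 + 1/14 = -27/14 ≈ -1.9286)
M(L) = 27/14 (M(L) = -1*(-27/14) = 27/14)
-149*M(-1) + (77 - 1*134) = -149*27/14 + (77 - 1*134) = -4023/14 + (77 - 134) = -4023/14 - 57 = -4821/14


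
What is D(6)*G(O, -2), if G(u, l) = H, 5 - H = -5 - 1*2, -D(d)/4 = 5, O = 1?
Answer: -240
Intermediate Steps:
D(d) = -20 (D(d) = -4*5 = -20)
H = 12 (H = 5 - (-5 - 1*2) = 5 - (-5 - 2) = 5 - 1*(-7) = 5 + 7 = 12)
G(u, l) = 12
D(6)*G(O, -2) = -20*12 = -240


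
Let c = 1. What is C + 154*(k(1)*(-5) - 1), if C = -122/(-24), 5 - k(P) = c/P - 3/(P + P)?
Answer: -52607/12 ≈ -4383.9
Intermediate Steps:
k(P) = 5 + 1/(2*P) (k(P) = 5 - (1/P - 3/(P + P)) = 5 - (1/P - 3*1/(2*P)) = 5 - (1/P - 3/(2*P)) = 5 - (-1)/(2*P) = 5 + 1/(2*P))
C = 61/12 (C = -122*(-1/24) = 61/12 ≈ 5.0833)
C + 154*(k(1)*(-5) - 1) = 61/12 + 154*((5 + (½)/1)*(-5) - 1) = 61/12 + 154*((5 + (½)*1)*(-5) - 1) = 61/12 + 154*((5 + ½)*(-5) - 1) = 61/12 + 154*((11/2)*(-5) - 1) = 61/12 + 154*(-55/2 - 1) = 61/12 + 154*(-57/2) = 61/12 - 4389 = -52607/12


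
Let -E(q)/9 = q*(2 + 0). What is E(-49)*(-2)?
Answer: -1764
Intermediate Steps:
E(q) = -18*q (E(q) = -9*q*(2 + 0) = -9*q*2 = -18*q)
E(-49)*(-2) = -18*(-49)*(-2) = 882*(-2) = -1764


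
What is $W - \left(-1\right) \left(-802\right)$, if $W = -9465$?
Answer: $-10267$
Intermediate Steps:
$W - \left(-1\right) \left(-802\right) = -9465 - \left(-1\right) \left(-802\right) = -9465 - 802 = -10267$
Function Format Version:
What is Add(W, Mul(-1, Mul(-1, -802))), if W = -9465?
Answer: -10267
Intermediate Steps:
Add(W, Mul(-1, Mul(-1, -802))) = Add(-9465, Mul(-1, Mul(-1, -802))) = Add(-9465, Mul(-1, 802)) = Add(-9465, -802) = -10267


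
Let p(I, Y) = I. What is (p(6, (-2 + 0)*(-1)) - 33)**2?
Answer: 729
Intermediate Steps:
(p(6, (-2 + 0)*(-1)) - 33)**2 = (6 - 33)**2 = (-27)**2 = 729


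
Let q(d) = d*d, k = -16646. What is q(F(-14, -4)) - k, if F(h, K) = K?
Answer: 16662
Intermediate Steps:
q(d) = d²
q(F(-14, -4)) - k = (-4)² - 1*(-16646) = 16 + 16646 = 16662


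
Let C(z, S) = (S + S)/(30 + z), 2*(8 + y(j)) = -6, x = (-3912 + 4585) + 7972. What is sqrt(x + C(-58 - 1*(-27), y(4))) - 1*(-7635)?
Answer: 7635 + 9*sqrt(107) ≈ 7728.1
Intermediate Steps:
x = 8645 (x = 673 + 7972 = 8645)
y(j) = -11 (y(j) = -8 + (1/2)*(-6) = -8 - 3 = -11)
C(z, S) = 2*S/(30 + z) (C(z, S) = (2*S)/(30 + z) = 2*S/(30 + z))
sqrt(x + C(-58 - 1*(-27), y(4))) - 1*(-7635) = sqrt(8645 + 2*(-11)/(30 + (-58 - 1*(-27)))) - 1*(-7635) = sqrt(8645 + 2*(-11)/(30 + (-58 + 27))) + 7635 = sqrt(8645 + 2*(-11)/(30 - 31)) + 7635 = sqrt(8645 + 2*(-11)/(-1)) + 7635 = sqrt(8645 + 2*(-11)*(-1)) + 7635 = sqrt(8645 + 22) + 7635 = sqrt(8667) + 7635 = 9*sqrt(107) + 7635 = 7635 + 9*sqrt(107)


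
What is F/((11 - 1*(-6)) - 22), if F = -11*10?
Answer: 22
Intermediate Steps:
F = -110
F/((11 - 1*(-6)) - 22) = -110/((11 - 1*(-6)) - 22) = -110/((11 + 6) - 22) = -110/(17 - 22) = -110/(-5) = -⅕*(-110) = 22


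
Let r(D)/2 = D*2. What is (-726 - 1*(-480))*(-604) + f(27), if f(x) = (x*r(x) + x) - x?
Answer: 151500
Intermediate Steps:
r(D) = 4*D (r(D) = 2*(D*2) = 2*(2*D) = 4*D)
f(x) = 4*x**2 (f(x) = (x*(4*x) + x) - x = (4*x**2 + x) - x = (x + 4*x**2) - x = 4*x**2)
(-726 - 1*(-480))*(-604) + f(27) = (-726 - 1*(-480))*(-604) + 4*27**2 = (-726 + 480)*(-604) + 4*729 = -246*(-604) + 2916 = 148584 + 2916 = 151500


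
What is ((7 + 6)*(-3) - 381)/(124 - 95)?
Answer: -420/29 ≈ -14.483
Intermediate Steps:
((7 + 6)*(-3) - 381)/(124 - 95) = (13*(-3) - 381)/29 = (-39 - 381)*(1/29) = -420*1/29 = -420/29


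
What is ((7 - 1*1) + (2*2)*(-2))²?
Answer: 4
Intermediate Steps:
((7 - 1*1) + (2*2)*(-2))² = ((7 - 1) + 4*(-2))² = (6 - 8)² = (-2)² = 4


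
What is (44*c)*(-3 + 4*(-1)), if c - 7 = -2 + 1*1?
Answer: -1848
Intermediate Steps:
c = 6 (c = 7 + (-2 + 1*1) = 7 + (-2 + 1) = 7 - 1 = 6)
(44*c)*(-3 + 4*(-1)) = (44*6)*(-3 + 4*(-1)) = 264*(-3 - 4) = 264*(-7) = -1848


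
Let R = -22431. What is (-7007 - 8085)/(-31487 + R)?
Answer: 7546/26959 ≈ 0.27991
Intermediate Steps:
(-7007 - 8085)/(-31487 + R) = (-7007 - 8085)/(-31487 - 22431) = -15092/(-53918) = -15092*(-1/53918) = 7546/26959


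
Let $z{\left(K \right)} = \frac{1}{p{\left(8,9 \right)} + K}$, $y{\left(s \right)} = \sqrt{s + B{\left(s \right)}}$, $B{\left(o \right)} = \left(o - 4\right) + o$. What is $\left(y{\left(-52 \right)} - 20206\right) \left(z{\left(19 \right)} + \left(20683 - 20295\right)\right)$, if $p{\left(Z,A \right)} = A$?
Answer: $- \frac{109769095}{14} + \frac{10865 i \sqrt{10}}{7} \approx -7.8406 \cdot 10^{6} + 4908.3 i$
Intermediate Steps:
$B{\left(o \right)} = -4 + 2 o$ ($B{\left(o \right)} = \left(-4 + o\right) + o = -4 + 2 o$)
$y{\left(s \right)} = \sqrt{-4 + 3 s}$ ($y{\left(s \right)} = \sqrt{s + \left(-4 + 2 s\right)} = \sqrt{-4 + 3 s}$)
$z{\left(K \right)} = \frac{1}{9 + K}$
$\left(y{\left(-52 \right)} - 20206\right) \left(z{\left(19 \right)} + \left(20683 - 20295\right)\right) = \left(\sqrt{-4 + 3 \left(-52\right)} - 20206\right) \left(\frac{1}{9 + 19} + \left(20683 - 20295\right)\right) = \left(\sqrt{-4 - 156} - 20206\right) \left(\frac{1}{28} + 388\right) = \left(\sqrt{-160} - 20206\right) \left(\frac{1}{28} + 388\right) = \left(4 i \sqrt{10} - 20206\right) \frac{10865}{28} = \left(-20206 + 4 i \sqrt{10}\right) \frac{10865}{28} = - \frac{109769095}{14} + \frac{10865 i \sqrt{10}}{7}$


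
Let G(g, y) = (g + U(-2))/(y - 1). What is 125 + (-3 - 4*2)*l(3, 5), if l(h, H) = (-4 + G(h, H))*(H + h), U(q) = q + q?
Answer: 499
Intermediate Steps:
U(q) = 2*q
G(g, y) = (-4 + g)/(-1 + y) (G(g, y) = (g + 2*(-2))/(y - 1) = (g - 4)/(-1 + y) = (-4 + g)/(-1 + y))
l(h, H) = (-4 + (-4 + h)/(-1 + H))*(H + h)
125 + (-3 - 4*2)*l(3, 5) = 125 + (-3 - 4*2)*((3² - 4*5² - 3*5*3)/(-1 + 5)) = 125 + (-3 - 8)*((9 - 4*25 - 45)/4) = 125 - 11*(9 - 100 - 45)/4 = 125 - 11*(-136)/4 = 125 - 11*(-34) = 125 + 374 = 499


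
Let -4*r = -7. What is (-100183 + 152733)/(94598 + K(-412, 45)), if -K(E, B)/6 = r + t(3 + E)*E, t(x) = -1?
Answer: 105100/184231 ≈ 0.57048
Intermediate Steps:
r = 7/4 (r = -¼*(-7) = 7/4 ≈ 1.7500)
K(E, B) = -21/2 + 6*E (K(E, B) = -6*(7/4 - E) = -21/2 + 6*E)
(-100183 + 152733)/(94598 + K(-412, 45)) = (-100183 + 152733)/(94598 + (-21/2 + 6*(-412))) = 52550/(94598 + (-21/2 - 2472)) = 52550/(94598 - 4965/2) = 52550/(184231/2) = 52550*(2/184231) = 105100/184231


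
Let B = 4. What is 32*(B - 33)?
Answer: -928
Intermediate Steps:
32*(B - 33) = 32*(4 - 33) = 32*(-29) = -928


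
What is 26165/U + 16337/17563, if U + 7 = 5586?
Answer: 78668574/13997711 ≈ 5.6201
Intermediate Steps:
U = 5579 (U = -7 + 5586 = 5579)
26165/U + 16337/17563 = 26165/5579 + 16337/17563 = 78668574/13997711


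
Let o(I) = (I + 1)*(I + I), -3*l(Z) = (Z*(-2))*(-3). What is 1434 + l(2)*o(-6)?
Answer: 1194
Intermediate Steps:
l(Z) = -2*Z (l(Z) = -Z*(-2)*(-3)/3 = -(-2*Z)*(-3)/3 = -2*Z)
o(I) = 2*I*(1 + I) (o(I) = (1 + I)*(2*I) = 2*I*(1 + I))
1434 + l(2)*o(-6) = 1434 + (-2*2)*(2*(-6)*(1 - 6)) = 1434 - 8*(-6)*(-5) = 1434 - 4*60 = 1434 - 240 = 1194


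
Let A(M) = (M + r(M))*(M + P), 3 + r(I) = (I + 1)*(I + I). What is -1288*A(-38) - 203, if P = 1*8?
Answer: 107071237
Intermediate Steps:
P = 8
r(I) = -3 + 2*I*(1 + I) (r(I) = -3 + (I + 1)*(I + I) = -3 + (1 + I)*(2*I) = -3 + 2*I*(1 + I))
A(M) = (8 + M)*(-3 + 2*M² + 3*M) (A(M) = (M + (-3 + 2*M + 2*M²))*(M + 8) = (-3 + 2*M² + 3*M)*(8 + M) = (8 + M)*(-3 + 2*M² + 3*M))
-1288*A(-38) - 203 = -1288*(-24 + 2*(-38)³ + 19*(-38)² + 21*(-38)) - 203 = -1288*(-24 + 2*(-54872) + 19*1444 - 798) - 203 = -1288*(-24 - 109744 + 27436 - 798) - 203 = -1288*(-83130) - 203 = 107071440 - 203 = 107071237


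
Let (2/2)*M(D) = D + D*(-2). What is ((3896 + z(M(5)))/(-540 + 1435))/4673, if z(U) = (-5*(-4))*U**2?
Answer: 4396/4182335 ≈ 0.0010511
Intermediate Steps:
M(D) = -D (M(D) = D + D*(-2) = D - 2*D = -D)
z(U) = 20*U**2
((3896 + z(M(5)))/(-540 + 1435))/4673 = ((3896 + 20*(-1*5)**2)/(-540 + 1435))/4673 = ((3896 + 20*(-5)**2)/895)*(1/4673) = ((3896 + 20*25)*(1/895))*(1/4673) = ((3896 + 500)*(1/895))*(1/4673) = (4396*(1/895))*(1/4673) = (4396/895)*(1/4673) = 4396/4182335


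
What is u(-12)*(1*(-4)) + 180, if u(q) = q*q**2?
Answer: 7092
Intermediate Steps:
u(q) = q**3
u(-12)*(1*(-4)) + 180 = (-12)**3*(1*(-4)) + 180 = -1728*(-4) + 180 = 6912 + 180 = 7092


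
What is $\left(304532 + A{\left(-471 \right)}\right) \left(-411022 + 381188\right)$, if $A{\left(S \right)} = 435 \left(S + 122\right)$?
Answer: $-4556158978$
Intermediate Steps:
$A{\left(S \right)} = 53070 + 435 S$ ($A{\left(S \right)} = 435 \left(122 + S\right) = 53070 + 435 S$)
$\left(304532 + A{\left(-471 \right)}\right) \left(-411022 + 381188\right) = \left(304532 + \left(53070 + 435 \left(-471\right)\right)\right) \left(-411022 + 381188\right) = \left(304532 + \left(53070 - 204885\right)\right) \left(-29834\right) = \left(304532 - 151815\right) \left(-29834\right) = 152717 \left(-29834\right) = -4556158978$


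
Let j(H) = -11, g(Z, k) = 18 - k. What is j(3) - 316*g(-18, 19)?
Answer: 305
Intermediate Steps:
j(3) - 316*g(-18, 19) = -11 - 316*(18 - 1*19) = -11 - 316*(18 - 19) = -11 - 316*(-1) = -11 + 316 = 305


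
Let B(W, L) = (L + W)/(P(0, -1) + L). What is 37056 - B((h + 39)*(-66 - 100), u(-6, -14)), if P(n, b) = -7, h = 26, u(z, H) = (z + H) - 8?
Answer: 1286142/35 ≈ 36747.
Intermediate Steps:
u(z, H) = -8 + H + z (u(z, H) = (H + z) - 8 = -8 + H + z)
B(W, L) = (L + W)/(-7 + L)
37056 - B((h + 39)*(-66 - 100), u(-6, -14)) = 37056 - ((-8 - 14 - 6) + (26 + 39)*(-66 - 100))/(-7 + (-8 - 14 - 6)) = 37056 - (-28 + 65*(-166))/(-7 - 28) = 37056 - (-28 - 10790)/(-35) = 37056 - (-1)*(-10818)/35 = 37056 - 1*10818/35 = 37056 - 10818/35 = 1286142/35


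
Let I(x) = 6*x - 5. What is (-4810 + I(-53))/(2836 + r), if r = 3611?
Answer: -1711/2149 ≈ -0.79618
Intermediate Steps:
I(x) = -5 + 6*x
(-4810 + I(-53))/(2836 + r) = (-4810 + (-5 + 6*(-53)))/(2836 + 3611) = (-4810 + (-5 - 318))/6447 = (-4810 - 323)*(1/6447) = -5133*1/6447 = -1711/2149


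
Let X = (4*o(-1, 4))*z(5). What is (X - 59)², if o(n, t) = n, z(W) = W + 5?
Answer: 9801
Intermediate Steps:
z(W) = 5 + W
X = -40 (X = (4*(-1))*(5 + 5) = -4*10 = -40)
(X - 59)² = (-40 - 59)² = (-99)² = 9801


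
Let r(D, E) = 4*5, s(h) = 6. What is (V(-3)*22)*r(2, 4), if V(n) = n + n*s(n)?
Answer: -9240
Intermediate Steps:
V(n) = 7*n (V(n) = n + n*6 = n + 6*n = 7*n)
r(D, E) = 20
(V(-3)*22)*r(2, 4) = ((7*(-3))*22)*20 = -21*22*20 = -462*20 = -9240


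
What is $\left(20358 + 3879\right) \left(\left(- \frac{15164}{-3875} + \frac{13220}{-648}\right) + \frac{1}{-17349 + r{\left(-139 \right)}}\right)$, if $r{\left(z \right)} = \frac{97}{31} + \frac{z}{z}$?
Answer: $- \frac{14987316225075191}{37503947250} \approx -3.9962 \cdot 10^{5}$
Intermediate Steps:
$r{\left(z \right)} = \frac{128}{31}$ ($r{\left(z \right)} = 97 \cdot \frac{1}{31} + 1 = \frac{97}{31} + 1 = \frac{128}{31}$)
$\left(20358 + 3879\right) \left(\left(- \frac{15164}{-3875} + \frac{13220}{-648}\right) + \frac{1}{-17349 + r{\left(-139 \right)}}\right) = \left(20358 + 3879\right) \left(\left(- \frac{15164}{-3875} + \frac{13220}{-648}\right) + \frac{1}{-17349 + \frac{128}{31}}\right) = 24237 \left(\left(\left(-15164\right) \left(- \frac{1}{3875}\right) + 13220 \left(- \frac{1}{648}\right)\right) + \frac{1}{- \frac{537691}{31}}\right) = 24237 \left(\left(\frac{15164}{3875} - \frac{3305}{162}\right) - \frac{31}{537691}\right) = 24237 \left(- \frac{10350307}{627750} - \frac{31}{537691}\right) = 24237 \left(- \frac{5565286381387}{337535525250}\right) = - \frac{14987316225075191}{37503947250}$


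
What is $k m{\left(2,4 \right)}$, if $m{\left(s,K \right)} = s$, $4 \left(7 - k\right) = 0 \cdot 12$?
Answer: $14$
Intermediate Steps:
$k = 7$ ($k = 7 - \frac{0 \cdot 12}{4} = 7 - 0 = 7 + 0 = 7$)
$k m{\left(2,4 \right)} = 7 \cdot 2 = 14$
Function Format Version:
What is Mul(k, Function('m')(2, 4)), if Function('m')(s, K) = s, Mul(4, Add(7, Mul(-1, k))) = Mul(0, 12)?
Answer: 14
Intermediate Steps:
k = 7 (k = Add(7, Mul(Rational(-1, 4), Mul(0, 12))) = Add(7, Mul(Rational(-1, 4), 0)) = Add(7, 0) = 7)
Mul(k, Function('m')(2, 4)) = Mul(7, 2) = 14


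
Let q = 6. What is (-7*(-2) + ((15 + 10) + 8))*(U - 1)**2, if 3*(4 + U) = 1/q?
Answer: 372287/324 ≈ 1149.0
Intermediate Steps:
U = -71/18 (U = -4 + (1/3)/6 = -4 + (1/3)*(1/6) = -4 + 1/18 = -71/18 ≈ -3.9444)
(-7*(-2) + ((15 + 10) + 8))*(U - 1)**2 = (-7*(-2) + ((15 + 10) + 8))*(-71/18 - 1)**2 = (14 + (25 + 8))*(-89/18)**2 = (14 + 33)*(7921/324) = 47*(7921/324) = 372287/324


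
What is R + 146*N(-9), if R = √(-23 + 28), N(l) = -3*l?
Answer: 3942 + √5 ≈ 3944.2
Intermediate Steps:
R = √5 ≈ 2.2361
R + 146*N(-9) = √5 + 146*(-3*(-9)) = √5 + 146*27 = √5 + 3942 = 3942 + √5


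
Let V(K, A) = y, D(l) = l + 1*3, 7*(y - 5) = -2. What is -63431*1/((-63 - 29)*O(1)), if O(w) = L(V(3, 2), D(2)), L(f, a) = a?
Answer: 63431/460 ≈ 137.89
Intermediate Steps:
y = 33/7 (y = 5 + (1/7)*(-2) = 5 - 2/7 = 33/7 ≈ 4.7143)
D(l) = 3 + l (D(l) = l + 3 = 3 + l)
V(K, A) = 33/7
O(w) = 5 (O(w) = 3 + 2 = 5)
-63431*1/((-63 - 29)*O(1)) = -63431*1/(5*(-63 - 29)) = -63431/(5*(-92)) = -63431/(-460) = -63431*(-1/460) = 63431/460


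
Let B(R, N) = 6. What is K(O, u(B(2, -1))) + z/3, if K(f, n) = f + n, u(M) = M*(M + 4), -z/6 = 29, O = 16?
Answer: 18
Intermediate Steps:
z = -174 (z = -6*29 = -174)
u(M) = M*(4 + M)
K(O, u(B(2, -1))) + z/3 = (16 + 6*(4 + 6)) - 174/3 = (16 + 6*10) - 174*1/3 = (16 + 60) - 58 = 76 - 58 = 18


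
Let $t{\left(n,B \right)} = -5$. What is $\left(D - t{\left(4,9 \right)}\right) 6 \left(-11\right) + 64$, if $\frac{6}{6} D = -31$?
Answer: $1780$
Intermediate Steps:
$D = -31$
$\left(D - t{\left(4,9 \right)}\right) 6 \left(-11\right) + 64 = \left(-31 - -5\right) 6 \left(-11\right) + 64 = \left(-31 + 5\right) \left(-66\right) + 64 = \left(-26\right) \left(-66\right) + 64 = 1716 + 64 = 1780$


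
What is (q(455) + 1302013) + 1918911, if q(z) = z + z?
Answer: 3221834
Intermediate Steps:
q(z) = 2*z
(q(455) + 1302013) + 1918911 = (2*455 + 1302013) + 1918911 = (910 + 1302013) + 1918911 = 1302923 + 1918911 = 3221834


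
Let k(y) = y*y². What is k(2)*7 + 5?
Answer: 61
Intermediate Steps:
k(y) = y³
k(2)*7 + 5 = 2³*7 + 5 = 8*7 + 5 = 56 + 5 = 61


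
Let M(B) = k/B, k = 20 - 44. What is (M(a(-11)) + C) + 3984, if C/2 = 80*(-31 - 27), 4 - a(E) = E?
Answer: -26488/5 ≈ -5297.6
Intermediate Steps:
a(E) = 4 - E
C = -9280 (C = 2*(80*(-31 - 27)) = 2*(80*(-58)) = 2*(-4640) = -9280)
k = -24
M(B) = -24/B
(M(a(-11)) + C) + 3984 = (-24/(4 - 1*(-11)) - 9280) + 3984 = (-24/(4 + 11) - 9280) + 3984 = (-24/15 - 9280) + 3984 = (-24*1/15 - 9280) + 3984 = (-8/5 - 9280) + 3984 = -46408/5 + 3984 = -26488/5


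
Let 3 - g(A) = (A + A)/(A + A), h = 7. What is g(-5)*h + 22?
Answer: 36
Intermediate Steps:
g(A) = 2 (g(A) = 3 - (A + A)/(A + A) = 3 - 2*A/(2*A) = 3 - 2*A*1/(2*A) = 3 - 1*1 = 3 - 1 = 2)
g(-5)*h + 22 = 2*7 + 22 = 14 + 22 = 36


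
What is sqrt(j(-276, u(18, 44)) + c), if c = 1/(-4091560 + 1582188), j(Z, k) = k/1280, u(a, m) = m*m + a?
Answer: sqrt(3845072767621930)/50187440 ≈ 1.2355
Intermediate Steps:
u(a, m) = a + m**2 (u(a, m) = m**2 + a = a + m**2)
j(Z, k) = k/1280 (j(Z, k) = k*(1/1280) = k/1280)
c = -1/2509372 (c = 1/(-2509372) = -1/2509372 ≈ -3.9851e-7)
sqrt(j(-276, u(18, 44)) + c) = sqrt((18 + 44**2)/1280 - 1/2509372) = sqrt((18 + 1936)/1280 - 1/2509372) = sqrt((1/1280)*1954 - 1/2509372) = sqrt(977/640 - 1/2509372) = sqrt(612913951/401499520) = sqrt(3845072767621930)/50187440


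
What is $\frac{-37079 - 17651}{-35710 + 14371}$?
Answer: $\frac{54730}{21339} \approx 2.5648$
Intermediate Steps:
$\frac{-37079 - 17651}{-35710 + 14371} = - \frac{54730}{-21339} = \left(-54730\right) \left(- \frac{1}{21339}\right) = \frac{54730}{21339}$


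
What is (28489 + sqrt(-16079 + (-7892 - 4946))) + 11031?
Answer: 39520 + 9*I*sqrt(357) ≈ 39520.0 + 170.05*I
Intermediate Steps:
(28489 + sqrt(-16079 + (-7892 - 4946))) + 11031 = (28489 + sqrt(-16079 - 12838)) + 11031 = (28489 + sqrt(-28917)) + 11031 = (28489 + 9*I*sqrt(357)) + 11031 = 39520 + 9*I*sqrt(357)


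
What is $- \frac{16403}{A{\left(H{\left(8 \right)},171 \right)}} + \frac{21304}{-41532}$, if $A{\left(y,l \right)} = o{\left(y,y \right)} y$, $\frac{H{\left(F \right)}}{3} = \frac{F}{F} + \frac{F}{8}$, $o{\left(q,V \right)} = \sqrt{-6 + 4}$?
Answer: $- \frac{5326}{10383} + \frac{16403 i \sqrt{2}}{12} \approx -0.51295 + 1933.1 i$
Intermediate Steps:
$o{\left(q,V \right)} = i \sqrt{2}$ ($o{\left(q,V \right)} = \sqrt{-2} = i \sqrt{2}$)
$H{\left(F \right)} = 3 + \frac{3 F}{8}$ ($H{\left(F \right)} = 3 \left(\frac{F}{F} + \frac{F}{8}\right) = 3 \left(1 + F \frac{1}{8}\right) = 3 \left(1 + \frac{F}{8}\right) = 3 + \frac{3 F}{8}$)
$A{\left(y,l \right)} = i y \sqrt{2}$ ($A{\left(y,l \right)} = i \sqrt{2} y = i y \sqrt{2}$)
$- \frac{16403}{A{\left(H{\left(8 \right)},171 \right)}} + \frac{21304}{-41532} = - \frac{16403}{i \left(3 + \frac{3}{8} \cdot 8\right) \sqrt{2}} + \frac{21304}{-41532} = - \frac{16403}{i \left(3 + 3\right) \sqrt{2}} + 21304 \left(- \frac{1}{41532}\right) = - \frac{16403}{i 6 \sqrt{2}} - \frac{5326}{10383} = - \frac{16403}{6 i \sqrt{2}} - \frac{5326}{10383} = - 16403 \left(- \frac{i \sqrt{2}}{12}\right) - \frac{5326}{10383} = \frac{16403 i \sqrt{2}}{12} - \frac{5326}{10383} = - \frac{5326}{10383} + \frac{16403 i \sqrt{2}}{12}$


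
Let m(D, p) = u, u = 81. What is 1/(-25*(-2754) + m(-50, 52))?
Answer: 1/68931 ≈ 1.4507e-5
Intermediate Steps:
m(D, p) = 81
1/(-25*(-2754) + m(-50, 52)) = 1/(-25*(-2754) + 81) = 1/(68850 + 81) = 1/68931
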